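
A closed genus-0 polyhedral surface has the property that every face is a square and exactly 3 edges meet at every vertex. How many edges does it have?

12

Each face has 4 edges and each edge borders two faces, so 2E = 4F.
Each vertex has degree 3, so 3V = 2E and hence V = 4F/3.
Euler: V − E + F = 2 ⇒ (4F/3) − (4F/2) + F = 2.
Multiply by 6: (8 − 12 + 6)F = 12, i.e. 2F = 12.
So F = 6, E = 4·6/2 = 12, V = 4·6/3 = 8.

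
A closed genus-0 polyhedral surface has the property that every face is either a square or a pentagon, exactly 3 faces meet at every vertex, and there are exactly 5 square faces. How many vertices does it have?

10

Let x be the number of pentagons; then F = 5 + x.
Edge–face incidences: 2E = 4·5 + 5·x = 20 + 5x.
Every vertex has degree 3, so 3V = 2E.
Euler: V − E + F = 2 ⇒ (2E)/3 − E + (5 + x) = 2.
Multiply by 6: 2·(2E) − 3·(2E) + 6·(5 + x) = 12, i.e. 30 + 6x − (20 + 5x) = 12.
Collecting terms: x + 10 = 12, so x = 2.
Then 2E = 20 + 5·2 = 30, so E = 15, V = 2E/3 = 10, F = 5 + 2 = 7.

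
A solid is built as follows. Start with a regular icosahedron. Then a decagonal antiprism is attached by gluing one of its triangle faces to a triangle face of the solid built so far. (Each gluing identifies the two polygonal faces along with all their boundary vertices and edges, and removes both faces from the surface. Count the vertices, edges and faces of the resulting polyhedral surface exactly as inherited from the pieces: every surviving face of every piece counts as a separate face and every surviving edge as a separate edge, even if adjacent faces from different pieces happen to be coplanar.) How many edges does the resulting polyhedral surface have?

A regular icosahedron: V=12, E=30, F=20.
Attach a decagonal antiprism (V=20, E=40, F=22) along a 3-gon: merge 3 vertices and 3 edges, delete both glued faces → V=29, E=67, F=40.
Check: V − E + F = 29 − 67 + 40 = 2.

67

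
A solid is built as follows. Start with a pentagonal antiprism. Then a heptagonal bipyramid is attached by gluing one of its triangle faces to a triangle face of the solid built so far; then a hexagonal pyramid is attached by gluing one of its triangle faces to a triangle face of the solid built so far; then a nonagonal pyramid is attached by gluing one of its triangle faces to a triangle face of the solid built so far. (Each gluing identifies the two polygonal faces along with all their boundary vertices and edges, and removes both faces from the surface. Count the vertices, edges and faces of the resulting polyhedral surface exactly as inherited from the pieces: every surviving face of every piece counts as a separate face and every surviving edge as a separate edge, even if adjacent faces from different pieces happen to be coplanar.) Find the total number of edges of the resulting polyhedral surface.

62

A pentagonal antiprism: V=10, E=20, F=12.
Attach a heptagonal bipyramid (V=9, E=21, F=14) along a 3-gon: merge 3 vertices and 3 edges, delete both glued faces → V=16, E=38, F=24.
Attach a hexagonal pyramid (V=7, E=12, F=7) along a 3-gon: merge 3 vertices and 3 edges, delete both glued faces → V=20, E=47, F=29.
Attach a nonagonal pyramid (V=10, E=18, F=10) along a 3-gon: merge 3 vertices and 3 edges, delete both glued faces → V=27, E=62, F=37.
Check: V − E + F = 27 − 62 + 37 = 2.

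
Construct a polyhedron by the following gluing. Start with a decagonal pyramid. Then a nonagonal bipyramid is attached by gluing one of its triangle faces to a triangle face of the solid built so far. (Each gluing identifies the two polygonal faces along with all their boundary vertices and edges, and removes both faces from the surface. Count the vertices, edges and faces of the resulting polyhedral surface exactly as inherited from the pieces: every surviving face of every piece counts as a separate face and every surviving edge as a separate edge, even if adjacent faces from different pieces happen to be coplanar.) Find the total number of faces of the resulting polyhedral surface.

A decagonal pyramid: V=11, E=20, F=11.
Attach a nonagonal bipyramid (V=11, E=27, F=18) along a 3-gon: merge 3 vertices and 3 edges, delete both glued faces → V=19, E=44, F=27.
Check: V − E + F = 19 − 44 + 27 = 2.

27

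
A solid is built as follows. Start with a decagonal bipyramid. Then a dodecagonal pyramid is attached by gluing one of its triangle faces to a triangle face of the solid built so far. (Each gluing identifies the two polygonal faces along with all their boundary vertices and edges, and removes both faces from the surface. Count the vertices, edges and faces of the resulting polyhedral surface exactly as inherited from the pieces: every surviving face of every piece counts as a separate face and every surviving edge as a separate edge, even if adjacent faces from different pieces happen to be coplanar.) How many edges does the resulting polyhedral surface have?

A decagonal bipyramid: V=12, E=30, F=20.
Attach a dodecagonal pyramid (V=13, E=24, F=13) along a 3-gon: merge 3 vertices and 3 edges, delete both glued faces → V=22, E=51, F=31.
Check: V − E + F = 22 − 51 + 31 = 2.

51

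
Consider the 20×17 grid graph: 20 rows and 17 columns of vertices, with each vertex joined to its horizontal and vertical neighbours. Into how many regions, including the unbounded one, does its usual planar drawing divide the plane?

305

The grid has V = 20·17 = 340 vertices and E = 20·16 + 17·19 = 643 edges.
F = 2 − V + E = 2 − 340 + 643 = 305.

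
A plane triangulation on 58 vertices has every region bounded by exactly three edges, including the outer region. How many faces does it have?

112

In a plane triangulation 3F = 2E and V − E + F = 2, so F = 2V − 4 = 2·58 − 4 = 112.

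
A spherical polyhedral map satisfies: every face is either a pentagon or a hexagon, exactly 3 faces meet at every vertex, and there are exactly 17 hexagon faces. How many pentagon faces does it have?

Let x be the number of pentagons; then F = 17 + x.
Edge–face incidences: 2E = 6·17 + 5·x = 102 + 5x.
Every vertex has degree 3, so 3V = 2E.
Euler: V − E + F = 2 ⇒ (2E)/3 − E + (17 + x) = 2.
Multiply by 6: 2·(2E) − 3·(2E) + 6·(17 + x) = 12, i.e. 102 + 6x − (102 + 5x) = 12.
Collecting terms: x = 12.
Then 2E = 102 + 5·12 = 162, so E = 81, V = 2E/3 = 54, F = 17 + 12 = 29.

12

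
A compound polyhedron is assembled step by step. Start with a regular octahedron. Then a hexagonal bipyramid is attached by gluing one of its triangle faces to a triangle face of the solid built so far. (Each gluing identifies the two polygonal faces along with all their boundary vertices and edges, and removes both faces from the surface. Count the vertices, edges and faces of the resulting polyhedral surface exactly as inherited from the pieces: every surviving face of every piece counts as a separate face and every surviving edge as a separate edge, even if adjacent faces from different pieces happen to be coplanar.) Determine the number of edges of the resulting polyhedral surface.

27

A regular octahedron: V=6, E=12, F=8.
Attach a hexagonal bipyramid (V=8, E=18, F=12) along a 3-gon: merge 3 vertices and 3 edges, delete both glued faces → V=11, E=27, F=18.
Check: V − E + F = 11 − 27 + 18 = 2.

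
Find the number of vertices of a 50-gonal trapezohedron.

102

The n-trapezohedron (dual of the n-antiprism) has V = 2·50 + 2 = 102, E = 4·50 = 200, F = 2·50 = 100.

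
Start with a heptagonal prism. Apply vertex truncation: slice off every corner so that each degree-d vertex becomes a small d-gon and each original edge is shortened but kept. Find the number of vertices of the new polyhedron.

42

The base solid has V = 14, E = 21, F = 9.
Truncation replaces each original edge-end by a new vertex, so V′ = 2E = 42.
Each original edge survives, and each old vertex of degree d contributes d new edges; summing degrees gives Σd = 2E, so E′ = E + 2E = 3E = 63.
Each original face survives and each original vertex becomes one new face: F′ = F + V = 23.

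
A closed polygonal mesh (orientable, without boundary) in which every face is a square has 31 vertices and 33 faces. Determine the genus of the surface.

Every face is a square, so 2E = 4·33 = 132, giving E = 66.
χ = V − E + F = 31 − 66 + 33 = -2.
For a closed orientable surface χ = 2 − 2g, so g = (2 − (-2))/2 = 2.

2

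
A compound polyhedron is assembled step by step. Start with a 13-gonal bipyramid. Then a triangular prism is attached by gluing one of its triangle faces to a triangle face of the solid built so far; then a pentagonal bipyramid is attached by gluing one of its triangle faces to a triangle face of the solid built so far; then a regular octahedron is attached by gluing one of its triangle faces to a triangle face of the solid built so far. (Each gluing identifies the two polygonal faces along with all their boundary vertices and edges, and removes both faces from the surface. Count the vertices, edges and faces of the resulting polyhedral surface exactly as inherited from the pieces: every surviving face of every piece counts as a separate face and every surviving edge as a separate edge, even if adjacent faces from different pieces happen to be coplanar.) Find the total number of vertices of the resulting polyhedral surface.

25

A 13-gonal bipyramid: V=15, E=39, F=26.
Attach a triangular prism (V=6, E=9, F=5) along a 3-gon: merge 3 vertices and 3 edges, delete both glued faces → V=18, E=45, F=29.
Attach a pentagonal bipyramid (V=7, E=15, F=10) along a 3-gon: merge 3 vertices and 3 edges, delete both glued faces → V=22, E=57, F=37.
Attach a regular octahedron (V=6, E=12, F=8) along a 3-gon: merge 3 vertices and 3 edges, delete both glued faces → V=25, E=66, F=43.
Check: V − E + F = 25 − 66 + 43 = 2.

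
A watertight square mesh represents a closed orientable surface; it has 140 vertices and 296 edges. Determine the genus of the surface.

5

Every face is a square and each edge borders two faces, so 4F = 2·296, giving F = 148.
χ = V − E + F = 140 − 296 + 148 = -8.
For a closed orientable surface χ = 2 − 2g, so g = (2 − (-8))/2 = 5.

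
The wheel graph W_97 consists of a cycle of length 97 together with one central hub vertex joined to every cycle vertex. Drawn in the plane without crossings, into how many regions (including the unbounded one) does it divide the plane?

98

W_97 has V = 97 + 1 = 98 vertices and E = 2·97 = 194 edges.
By Euler's formula F = 2 − V + E = 2 − 98 + 194 = 98.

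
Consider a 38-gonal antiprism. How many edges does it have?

152

An antiprism on an n-gon has two n-gon caps and 2n triangles: V = 2·38 = 76, E = 4·38 = 152, F = 2·38 + 2 = 78.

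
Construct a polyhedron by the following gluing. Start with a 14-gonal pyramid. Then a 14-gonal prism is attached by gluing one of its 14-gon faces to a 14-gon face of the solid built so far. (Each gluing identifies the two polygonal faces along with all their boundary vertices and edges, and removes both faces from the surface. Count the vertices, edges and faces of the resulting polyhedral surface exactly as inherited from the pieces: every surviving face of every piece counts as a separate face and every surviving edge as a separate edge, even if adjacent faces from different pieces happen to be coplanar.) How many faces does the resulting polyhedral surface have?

29

A 14-gonal pyramid: V=15, E=28, F=15.
Attach a 14-gonal prism (V=28, E=42, F=16) along a 14-gon: merge 14 vertices and 14 edges, delete both glued faces → V=29, E=56, F=29.
Check: V − E + F = 29 − 56 + 29 = 2.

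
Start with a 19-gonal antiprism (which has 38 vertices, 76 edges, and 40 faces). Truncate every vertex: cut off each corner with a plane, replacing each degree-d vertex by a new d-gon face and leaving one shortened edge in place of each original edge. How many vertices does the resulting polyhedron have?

Truncation replaces each original edge-end by a new vertex, so V′ = 2E = 152.
Each original edge survives, and each old vertex of degree d contributes d new edges; summing degrees gives Σd = 2E, so E′ = E + 2E = 3E = 228.
Each original face survives and each original vertex becomes one new face: F′ = F + V = 78.

152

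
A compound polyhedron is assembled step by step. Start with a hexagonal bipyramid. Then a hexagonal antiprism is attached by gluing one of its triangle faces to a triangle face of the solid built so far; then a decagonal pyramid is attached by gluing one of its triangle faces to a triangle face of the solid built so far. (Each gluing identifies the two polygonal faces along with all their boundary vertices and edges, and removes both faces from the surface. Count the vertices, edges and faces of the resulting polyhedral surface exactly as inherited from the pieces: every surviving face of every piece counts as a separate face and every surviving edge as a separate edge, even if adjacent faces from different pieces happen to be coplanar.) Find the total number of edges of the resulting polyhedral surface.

56

A hexagonal bipyramid: V=8, E=18, F=12.
Attach a hexagonal antiprism (V=12, E=24, F=14) along a 3-gon: merge 3 vertices and 3 edges, delete both glued faces → V=17, E=39, F=24.
Attach a decagonal pyramid (V=11, E=20, F=11) along a 3-gon: merge 3 vertices and 3 edges, delete both glued faces → V=25, E=56, F=33.
Check: V − E + F = 25 − 56 + 33 = 2.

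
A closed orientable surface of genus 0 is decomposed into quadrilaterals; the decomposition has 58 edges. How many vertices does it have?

χ = 2 − 2·0 = 2, and every face is a square so 4F = 2E.
F = 2E/4 = 29. Then V = 2 + E − F = 2 + 58 − 29 = 31.

31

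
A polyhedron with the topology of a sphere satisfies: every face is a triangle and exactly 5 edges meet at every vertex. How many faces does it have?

20

Each face has 3 edges and each edge borders two faces, so 2E = 3F.
Each vertex has degree 5, so 5V = 2E and hence V = 3F/5.
Euler: V − E + F = 2 ⇒ (3F/5) − (3F/2) + F = 2.
Multiply by 10: (6 − 15 + 10)F = 20, i.e. 1F = 20.
So F = 20, E = 3·20/2 = 30, V = 3·20/5 = 12.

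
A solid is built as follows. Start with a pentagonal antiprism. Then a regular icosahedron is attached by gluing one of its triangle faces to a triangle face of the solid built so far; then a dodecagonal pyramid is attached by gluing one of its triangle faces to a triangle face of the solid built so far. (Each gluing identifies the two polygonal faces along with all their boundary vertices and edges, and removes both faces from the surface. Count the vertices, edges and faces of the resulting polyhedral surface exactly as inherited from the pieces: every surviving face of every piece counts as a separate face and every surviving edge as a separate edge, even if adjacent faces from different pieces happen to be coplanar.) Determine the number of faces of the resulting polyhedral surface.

41

A pentagonal antiprism: V=10, E=20, F=12.
Attach a regular icosahedron (V=12, E=30, F=20) along a 3-gon: merge 3 vertices and 3 edges, delete both glued faces → V=19, E=47, F=30.
Attach a dodecagonal pyramid (V=13, E=24, F=13) along a 3-gon: merge 3 vertices and 3 edges, delete both glued faces → V=29, E=68, F=41.
Check: V − E + F = 29 − 68 + 41 = 2.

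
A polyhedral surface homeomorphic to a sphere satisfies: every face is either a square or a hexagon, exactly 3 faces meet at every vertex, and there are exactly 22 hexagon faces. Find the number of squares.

6

Let x be the number of squares; then F = 22 + x.
Edge–face incidences: 2E = 6·22 + 4·x = 132 + 4x.
Every vertex has degree 3, so 3V = 2E.
Euler: V − E + F = 2 ⇒ (2E)/3 − E + (22 + x) = 2.
Multiply by 6: 2·(2E) − 3·(2E) + 6·(22 + x) = 12, i.e. 132 + 6x − (132 + 4x) = 12.
Collecting terms: 2x = 12, so x = 6.
Then 2E = 132 + 4·6 = 156, so E = 78, V = 2E/3 = 52, F = 22 + 6 = 28.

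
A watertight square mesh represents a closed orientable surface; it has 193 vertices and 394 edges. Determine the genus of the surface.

3

Every face is a square and each edge borders two faces, so 4F = 2·394, giving F = 197.
χ = V − E + F = 193 − 394 + 197 = -4.
For a closed orientable surface χ = 2 − 2g, so g = (2 − (-4))/2 = 3.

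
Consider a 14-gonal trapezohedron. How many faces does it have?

28

The n-trapezohedron (dual of the n-antiprism) has V = 2·14 + 2 = 30, E = 4·14 = 56, F = 2·14 = 28.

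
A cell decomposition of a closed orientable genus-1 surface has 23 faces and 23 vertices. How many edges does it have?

For a closed orientable surface of genus 1, χ = 2 − 2·1 = 0.
E = V + F − (0) = 23 + 23 − (0) = 46.

46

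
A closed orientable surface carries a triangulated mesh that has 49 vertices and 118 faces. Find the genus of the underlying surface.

6

Every face is a triangle, so 2E = 3·118 = 354, giving E = 177.
χ = V − E + F = 49 − 177 + 118 = -10.
For a closed orientable surface χ = 2 − 2g, so g = (2 − (-10))/2 = 6.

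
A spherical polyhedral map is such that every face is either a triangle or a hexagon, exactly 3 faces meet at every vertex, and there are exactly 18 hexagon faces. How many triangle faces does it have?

4

Let x be the number of triangles; then F = 18 + x.
Edge–face incidences: 2E = 6·18 + 3·x = 108 + 3x.
Every vertex has degree 3, so 3V = 2E.
Euler: V − E + F = 2 ⇒ (2E)/3 − E + (18 + x) = 2.
Multiply by 6: 2·(2E) − 3·(2E) + 6·(18 + x) = 12, i.e. 108 + 6x − (108 + 3x) = 12.
Collecting terms: 3x = 12, so x = 4.
Then 2E = 108 + 3·4 = 120, so E = 60, V = 2E/3 = 40, F = 18 + 4 = 22.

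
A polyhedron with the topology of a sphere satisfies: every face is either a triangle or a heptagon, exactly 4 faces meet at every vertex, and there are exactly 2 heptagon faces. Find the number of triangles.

14

Let x be the number of triangles; then F = 2 + x.
Edge–face incidences: 2E = 7·2 + 3·x = 14 + 3x.
Every vertex has degree 4, so 4V = 2E.
Euler: V − E + F = 2 ⇒ (2E)/4 − E + (2 + x) = 2.
Multiply by 8: 2·(2E) − 4·(2E) + 8·(2 + x) = 16, i.e. 16 + 8x − 2·(14 + 3x) = 16.
Collecting terms: 2x − 12 = 16, so 2x = 28, so x = 14.
Then 2E = 14 + 3·14 = 56, so E = 28, V = 2E/4 = 14, F = 2 + 14 = 16.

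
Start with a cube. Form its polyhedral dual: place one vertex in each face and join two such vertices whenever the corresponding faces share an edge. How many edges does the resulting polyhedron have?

The base solid has V = 8, E = 12, F = 6.
The dual swaps V and F and preserves E: V′ = F = 6, E′ = E = 12, F′ = V = 8.

12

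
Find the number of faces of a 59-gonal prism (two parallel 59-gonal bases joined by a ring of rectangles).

A prism on an n-gon has two n-gon bases and n rectangular sides: V = 2·59 = 118, E = 3·59 = 177, F = 59 + 2 = 61.

61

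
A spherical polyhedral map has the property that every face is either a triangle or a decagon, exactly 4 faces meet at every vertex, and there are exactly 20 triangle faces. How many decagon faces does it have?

Let x be the number of decagons; then F = 20 + x.
Edge–face incidences: 2E = 3·20 + 10·x = 60 + 10x.
Every vertex has degree 4, so 4V = 2E.
Euler: V − E + F = 2 ⇒ (2E)/4 − E + (20 + x) = 2.
Multiply by 8: 2·(2E) − 4·(2E) + 8·(20 + x) = 16, i.e. 160 + 8x − 2·(60 + 10x) = 16.
Collecting terms: −12x + 40 = 16, so −12x = −24, so x = 2.
Then 2E = 60 + 10·2 = 80, so E = 40, V = 2E/4 = 20, F = 20 + 2 = 22.

2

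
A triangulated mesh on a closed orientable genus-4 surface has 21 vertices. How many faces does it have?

54

χ = 2 − 2·4 = -6, and every face is a triangle so 3F = 2E.
V − E + F = -6 with E = 3F/2 gives 21 − (3/2 − 1)·F = -6, so F = 54 and E = 81.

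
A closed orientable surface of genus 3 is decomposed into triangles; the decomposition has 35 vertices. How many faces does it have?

χ = 2 − 2·3 = -4, and every face is a triangle so 3F = 2E.
V − E + F = -4 with E = 3F/2 gives 35 − (3/2 − 1)·F = -4, so F = 78 and E = 117.

78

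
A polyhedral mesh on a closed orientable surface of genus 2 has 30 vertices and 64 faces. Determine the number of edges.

For a closed orientable surface of genus 2, χ = 2 − 2·2 = -2.
E = V + F − (-2) = 30 + 64 − (-2) = 96.

96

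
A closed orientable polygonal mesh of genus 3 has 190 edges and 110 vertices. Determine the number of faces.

For a closed orientable surface of genus 3, χ = 2 − 2·3 = -4.
F = -4 − V + E = -4 − 110 + 190 = 76.

76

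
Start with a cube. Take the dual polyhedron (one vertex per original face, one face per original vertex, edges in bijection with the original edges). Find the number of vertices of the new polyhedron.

6

The base solid has V = 8, E = 12, F = 6.
The dual swaps V and F and preserves E: V′ = F = 6, E′ = E = 12, F′ = V = 8.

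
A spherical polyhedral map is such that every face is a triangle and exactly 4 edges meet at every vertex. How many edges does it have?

12

Each face has 3 edges and each edge borders two faces, so 2E = 3F.
Each vertex has degree 4, so 4V = 2E and hence V = 3F/4.
Euler: V − E + F = 2 ⇒ (3F/4) − (3F/2) + F = 2.
Multiply by 8: (6 − 12 + 8)F = 16, i.e. 2F = 16.
So F = 8, E = 3·8/2 = 12, V = 3·8/4 = 6.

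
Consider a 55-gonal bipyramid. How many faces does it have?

110

A bipyramid over an n-gon has 2n triangular faces and n + 2 vertices: V = 55 + 2 = 57, E = 3·55 = 165, F = 2·55 = 110.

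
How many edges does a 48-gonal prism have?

A prism on an n-gon has two n-gon bases and n rectangular sides: V = 2·48 = 96, E = 3·48 = 144, F = 48 + 2 = 50.

144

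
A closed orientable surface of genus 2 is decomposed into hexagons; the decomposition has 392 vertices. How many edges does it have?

χ = 2 − 2·2 = -2, and every face is a hexagon so 6F = 2E.
V − E + F = -2 with E = 6F/2 gives 392 − (6/2 − 1)·F = -2, so F = 197 and E = 591.

591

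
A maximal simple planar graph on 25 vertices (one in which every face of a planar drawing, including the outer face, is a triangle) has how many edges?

In a plane triangulation 3F = 2E and V − E + F = 2, so E = 3V − 6 = 3·25 − 6 = 69.

69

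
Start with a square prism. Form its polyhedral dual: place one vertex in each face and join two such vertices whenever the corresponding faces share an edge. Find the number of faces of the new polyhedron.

The base solid has V = 8, E = 12, F = 6.
The dual swaps V and F and preserves E: V′ = F = 6, E′ = E = 12, F′ = V = 8.

8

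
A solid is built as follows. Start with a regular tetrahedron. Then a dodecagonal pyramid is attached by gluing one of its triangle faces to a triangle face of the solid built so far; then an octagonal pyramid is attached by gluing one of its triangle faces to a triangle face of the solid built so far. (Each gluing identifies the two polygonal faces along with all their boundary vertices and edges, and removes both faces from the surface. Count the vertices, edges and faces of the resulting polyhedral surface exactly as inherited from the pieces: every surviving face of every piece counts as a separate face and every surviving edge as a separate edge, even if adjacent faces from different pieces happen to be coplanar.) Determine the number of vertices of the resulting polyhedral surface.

A regular tetrahedron: V=4, E=6, F=4.
Attach a dodecagonal pyramid (V=13, E=24, F=13) along a 3-gon: merge 3 vertices and 3 edges, delete both glued faces → V=14, E=27, F=15.
Attach an octagonal pyramid (V=9, E=16, F=9) along a 3-gon: merge 3 vertices and 3 edges, delete both glued faces → V=20, E=40, F=22.
Check: V − E + F = 20 − 40 + 22 = 2.

20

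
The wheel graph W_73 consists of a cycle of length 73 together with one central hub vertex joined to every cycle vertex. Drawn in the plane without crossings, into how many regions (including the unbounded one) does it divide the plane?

W_73 has V = 73 + 1 = 74 vertices and E = 2·73 = 146 edges.
By Euler's formula F = 2 − V + E = 2 − 74 + 146 = 74.

74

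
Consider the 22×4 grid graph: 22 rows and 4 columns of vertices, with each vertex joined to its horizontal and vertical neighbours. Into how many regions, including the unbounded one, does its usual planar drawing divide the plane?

The grid has V = 22·4 = 88 vertices and E = 22·3 + 4·21 = 150 edges.
F = 2 − V + E = 2 − 88 + 150 = 64.

64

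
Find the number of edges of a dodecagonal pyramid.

A pyramid on an n-gon base has one n-gon and n triangles: V = 12 + 1 = 13, E = 2·12 = 24, F = 12 + 1 = 13.
Check: V − E + F = 13 − 24 + 13 = 2.

24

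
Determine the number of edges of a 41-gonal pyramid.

A pyramid on an n-gon base has one n-gon and n triangles: V = 41 + 1 = 42, E = 2·41 = 82, F = 41 + 1 = 42.

82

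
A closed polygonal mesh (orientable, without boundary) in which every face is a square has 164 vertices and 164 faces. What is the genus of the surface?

1

Every face is a square, so 2E = 4·164 = 656, giving E = 328.
χ = V − E + F = 164 − 328 + 164 = 0.
For a closed orientable surface χ = 2 − 2g, so g = (2 − (0))/2 = 1.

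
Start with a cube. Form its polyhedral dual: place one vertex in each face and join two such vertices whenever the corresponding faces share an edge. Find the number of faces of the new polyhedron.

8

The base solid has V = 8, E = 12, F = 6.
The dual swaps V and F and preserves E: V′ = F = 6, E′ = E = 12, F′ = V = 8.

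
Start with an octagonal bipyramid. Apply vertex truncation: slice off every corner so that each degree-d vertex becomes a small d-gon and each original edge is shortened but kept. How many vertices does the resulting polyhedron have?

48

The base solid has V = 10, E = 24, F = 16.
Truncation replaces each original edge-end by a new vertex, so V′ = 2E = 48.
Each original edge survives, and each old vertex of degree d contributes d new edges; summing degrees gives Σd = 2E, so E′ = E + 2E = 3E = 72.
Each original face survives and each original vertex becomes one new face: F′ = F + V = 26.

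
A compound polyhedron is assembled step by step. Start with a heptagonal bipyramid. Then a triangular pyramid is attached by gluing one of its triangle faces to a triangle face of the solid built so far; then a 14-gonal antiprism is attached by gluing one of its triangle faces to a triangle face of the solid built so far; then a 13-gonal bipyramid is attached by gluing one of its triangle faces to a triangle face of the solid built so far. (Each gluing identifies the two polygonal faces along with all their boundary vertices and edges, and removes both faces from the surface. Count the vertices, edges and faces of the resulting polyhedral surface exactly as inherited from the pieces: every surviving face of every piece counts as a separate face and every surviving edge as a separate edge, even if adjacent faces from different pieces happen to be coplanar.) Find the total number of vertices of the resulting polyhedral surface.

47

A heptagonal bipyramid: V=9, E=21, F=14.
Attach a triangular pyramid (V=4, E=6, F=4) along a 3-gon: merge 3 vertices and 3 edges, delete both glued faces → V=10, E=24, F=16.
Attach a 14-gonal antiprism (V=28, E=56, F=30) along a 3-gon: merge 3 vertices and 3 edges, delete both glued faces → V=35, E=77, F=44.
Attach a 13-gonal bipyramid (V=15, E=39, F=26) along a 3-gon: merge 3 vertices and 3 edges, delete both glued faces → V=47, E=113, F=68.
Check: V − E + F = 47 − 113 + 68 = 2.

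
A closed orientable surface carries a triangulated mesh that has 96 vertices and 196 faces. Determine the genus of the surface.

Every face is a triangle, so 2E = 3·196 = 588, giving E = 294.
χ = V − E + F = 96 − 294 + 196 = -2.
For a closed orientable surface χ = 2 − 2g, so g = (2 − (-2))/2 = 2.

2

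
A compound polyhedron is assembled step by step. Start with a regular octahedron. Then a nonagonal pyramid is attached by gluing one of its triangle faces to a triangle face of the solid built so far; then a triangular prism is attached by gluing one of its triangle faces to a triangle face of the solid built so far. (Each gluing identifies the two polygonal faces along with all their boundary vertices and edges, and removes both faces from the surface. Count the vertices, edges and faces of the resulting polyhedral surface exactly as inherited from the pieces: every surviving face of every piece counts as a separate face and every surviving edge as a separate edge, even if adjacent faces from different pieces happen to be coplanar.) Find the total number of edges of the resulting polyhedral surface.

A regular octahedron: V=6, E=12, F=8.
Attach a nonagonal pyramid (V=10, E=18, F=10) along a 3-gon: merge 3 vertices and 3 edges, delete both glued faces → V=13, E=27, F=16.
Attach a triangular prism (V=6, E=9, F=5) along a 3-gon: merge 3 vertices and 3 edges, delete both glued faces → V=16, E=33, F=19.
Check: V − E + F = 16 − 33 + 19 = 2.

33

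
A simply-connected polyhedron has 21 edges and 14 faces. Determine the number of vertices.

Here V − E + F = 2.
V = 2 + E − F = 2 + 21 − 14 = 9.

9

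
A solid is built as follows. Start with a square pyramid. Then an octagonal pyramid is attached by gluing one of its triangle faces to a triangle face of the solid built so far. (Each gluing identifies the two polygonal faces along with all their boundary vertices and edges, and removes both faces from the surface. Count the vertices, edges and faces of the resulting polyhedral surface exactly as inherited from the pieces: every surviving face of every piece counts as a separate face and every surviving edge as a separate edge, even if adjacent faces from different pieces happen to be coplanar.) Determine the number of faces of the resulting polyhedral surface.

12

A square pyramid: V=5, E=8, F=5.
Attach an octagonal pyramid (V=9, E=16, F=9) along a 3-gon: merge 3 vertices and 3 edges, delete both glued faces → V=11, E=21, F=12.
Check: V − E + F = 11 − 21 + 12 = 2.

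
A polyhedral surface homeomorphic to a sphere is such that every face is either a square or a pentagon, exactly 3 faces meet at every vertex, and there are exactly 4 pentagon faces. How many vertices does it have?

12

Let x be the number of squares; then F = 4 + x.
Edge–face incidences: 2E = 5·4 + 4·x = 20 + 4x.
Every vertex has degree 3, so 3V = 2E.
Euler: V − E + F = 2 ⇒ (2E)/3 − E + (4 + x) = 2.
Multiply by 6: 2·(2E) − 3·(2E) + 6·(4 + x) = 12, i.e. 24 + 6x − (20 + 4x) = 12.
Collecting terms: 2x + 4 = 12, so 2x = 8, so x = 4.
Then 2E = 20 + 4·4 = 36, so E = 18, V = 2E/3 = 12, F = 4 + 4 = 8.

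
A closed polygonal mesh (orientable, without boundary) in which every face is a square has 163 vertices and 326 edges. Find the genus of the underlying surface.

1

Every face is a square and each edge borders two faces, so 4F = 2·326, giving F = 163.
χ = V − E + F = 163 − 326 + 163 = 0.
For a closed orientable surface χ = 2 − 2g, so g = (2 − (0))/2 = 1.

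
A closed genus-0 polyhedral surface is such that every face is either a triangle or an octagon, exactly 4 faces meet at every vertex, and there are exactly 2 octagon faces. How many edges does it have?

32

Let x be the number of triangles; then F = 2 + x.
Edge–face incidences: 2E = 8·2 + 3·x = 16 + 3x.
Every vertex has degree 4, so 4V = 2E.
Euler: V − E + F = 2 ⇒ (2E)/4 − E + (2 + x) = 2.
Multiply by 8: 2·(2E) − 4·(2E) + 8·(2 + x) = 16, i.e. 16 + 8x − 2·(16 + 3x) = 16.
Collecting terms: 2x − 16 = 16, so 2x = 32, so x = 16.
Then 2E = 16 + 3·16 = 64, so E = 32, V = 2E/4 = 16, F = 2 + 16 = 18.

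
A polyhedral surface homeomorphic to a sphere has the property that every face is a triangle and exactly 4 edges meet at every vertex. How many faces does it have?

Each face has 3 edges and each edge borders two faces, so 2E = 3F.
Each vertex has degree 4, so 4V = 2E and hence V = 3F/4.
Euler: V − E + F = 2 ⇒ (3F/4) − (3F/2) + F = 2.
Multiply by 8: (6 − 12 + 8)F = 16, i.e. 2F = 16.
So F = 8, E = 3·8/2 = 12, V = 3·8/4 = 6.

8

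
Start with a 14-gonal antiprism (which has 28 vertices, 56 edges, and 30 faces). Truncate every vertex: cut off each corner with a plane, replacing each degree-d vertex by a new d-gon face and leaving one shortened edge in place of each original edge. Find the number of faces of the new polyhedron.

Truncation replaces each original edge-end by a new vertex, so V′ = 2E = 112.
Each original edge survives, and each old vertex of degree d contributes d new edges; summing degrees gives Σd = 2E, so E′ = E + 2E = 3E = 168.
Each original face survives and each original vertex becomes one new face: F′ = F + V = 58.

58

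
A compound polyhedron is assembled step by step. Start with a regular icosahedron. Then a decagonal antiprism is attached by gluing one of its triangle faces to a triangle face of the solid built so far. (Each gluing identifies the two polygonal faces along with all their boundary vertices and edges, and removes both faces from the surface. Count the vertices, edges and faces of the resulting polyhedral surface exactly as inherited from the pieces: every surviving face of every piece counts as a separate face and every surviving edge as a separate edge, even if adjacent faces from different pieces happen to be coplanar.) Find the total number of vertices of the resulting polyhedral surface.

29

A regular icosahedron: V=12, E=30, F=20.
Attach a decagonal antiprism (V=20, E=40, F=22) along a 3-gon: merge 3 vertices and 3 edges, delete both glued faces → V=29, E=67, F=40.
Check: V − E + F = 29 − 67 + 40 = 2.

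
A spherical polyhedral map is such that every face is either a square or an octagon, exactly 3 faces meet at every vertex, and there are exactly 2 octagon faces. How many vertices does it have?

16

Let x be the number of squares; then F = 2 + x.
Edge–face incidences: 2E = 8·2 + 4·x = 16 + 4x.
Every vertex has degree 3, so 3V = 2E.
Euler: V − E + F = 2 ⇒ (2E)/3 − E + (2 + x) = 2.
Multiply by 6: 2·(2E) − 3·(2E) + 6·(2 + x) = 12, i.e. 12 + 6x − (16 + 4x) = 12.
Collecting terms: 2x − 4 = 12, so 2x = 16, so x = 8.
Then 2E = 16 + 4·8 = 48, so E = 24, V = 2E/3 = 16, F = 2 + 8 = 10.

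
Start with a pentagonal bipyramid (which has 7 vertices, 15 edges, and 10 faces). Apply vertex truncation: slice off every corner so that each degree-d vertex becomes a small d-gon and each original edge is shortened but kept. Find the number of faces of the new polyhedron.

Truncation replaces each original edge-end by a new vertex, so V′ = 2E = 30.
Each original edge survives, and each old vertex of degree d contributes d new edges; summing degrees gives Σd = 2E, so E′ = E + 2E = 3E = 45.
Each original face survives and each original vertex becomes one new face: F′ = F + V = 17.

17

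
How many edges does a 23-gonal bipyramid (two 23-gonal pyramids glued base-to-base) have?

A bipyramid over an n-gon has 2n triangular faces and n + 2 vertices: V = 23 + 2 = 25, E = 3·23 = 69, F = 2·23 = 46.
Check: V − E + F = 25 − 69 + 46 = 2.

69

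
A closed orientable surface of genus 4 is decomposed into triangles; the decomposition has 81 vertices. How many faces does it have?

174

χ = 2 − 2·4 = -6, and every face is a triangle so 3F = 2E.
V − E + F = -6 with E = 3F/2 gives 81 − (3/2 − 1)·F = -6, so F = 174 and E = 261.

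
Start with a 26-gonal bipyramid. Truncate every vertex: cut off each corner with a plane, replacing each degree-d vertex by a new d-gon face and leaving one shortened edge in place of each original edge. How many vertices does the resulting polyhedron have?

156

The base solid has V = 28, E = 78, F = 52.
Truncation replaces each original edge-end by a new vertex, so V′ = 2E = 156.
Each original edge survives, and each old vertex of degree d contributes d new edges; summing degrees gives Σd = 2E, so E′ = E + 2E = 3E = 234.
Each original face survives and each original vertex becomes one new face: F′ = F + V = 80.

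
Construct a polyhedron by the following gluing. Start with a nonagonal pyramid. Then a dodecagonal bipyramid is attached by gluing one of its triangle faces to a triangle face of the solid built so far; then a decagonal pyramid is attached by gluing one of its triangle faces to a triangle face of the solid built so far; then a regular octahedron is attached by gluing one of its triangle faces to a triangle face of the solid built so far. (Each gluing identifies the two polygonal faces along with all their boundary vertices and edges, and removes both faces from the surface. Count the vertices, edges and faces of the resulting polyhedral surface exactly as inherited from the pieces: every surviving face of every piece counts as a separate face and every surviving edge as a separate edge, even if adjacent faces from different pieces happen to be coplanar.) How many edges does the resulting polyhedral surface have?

A nonagonal pyramid: V=10, E=18, F=10.
Attach a dodecagonal bipyramid (V=14, E=36, F=24) along a 3-gon: merge 3 vertices and 3 edges, delete both glued faces → V=21, E=51, F=32.
Attach a decagonal pyramid (V=11, E=20, F=11) along a 3-gon: merge 3 vertices and 3 edges, delete both glued faces → V=29, E=68, F=41.
Attach a regular octahedron (V=6, E=12, F=8) along a 3-gon: merge 3 vertices and 3 edges, delete both glued faces → V=32, E=77, F=47.
Check: V − E + F = 32 − 77 + 47 = 2.

77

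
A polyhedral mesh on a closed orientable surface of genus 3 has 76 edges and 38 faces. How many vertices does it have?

For a closed orientable surface of genus 3, χ = 2 − 2·3 = -4.
V = -4 + E − F = -4 + 76 − 38 = 34.

34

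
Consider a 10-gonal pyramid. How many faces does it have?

11

A pyramid on an n-gon base has one n-gon and n triangles: V = 10 + 1 = 11, E = 2·10 = 20, F = 10 + 1 = 11.
Check: V − E + F = 11 − 20 + 11 = 2.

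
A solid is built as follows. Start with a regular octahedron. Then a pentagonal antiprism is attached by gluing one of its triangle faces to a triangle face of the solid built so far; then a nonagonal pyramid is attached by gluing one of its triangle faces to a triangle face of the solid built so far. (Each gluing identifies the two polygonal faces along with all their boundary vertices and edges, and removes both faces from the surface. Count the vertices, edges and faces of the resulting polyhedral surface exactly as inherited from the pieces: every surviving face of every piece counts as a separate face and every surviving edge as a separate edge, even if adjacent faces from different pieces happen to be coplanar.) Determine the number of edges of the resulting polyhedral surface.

44

A regular octahedron: V=6, E=12, F=8.
Attach a pentagonal antiprism (V=10, E=20, F=12) along a 3-gon: merge 3 vertices and 3 edges, delete both glued faces → V=13, E=29, F=18.
Attach a nonagonal pyramid (V=10, E=18, F=10) along a 3-gon: merge 3 vertices and 3 edges, delete both glued faces → V=20, E=44, F=26.
Check: V − E + F = 20 − 44 + 26 = 2.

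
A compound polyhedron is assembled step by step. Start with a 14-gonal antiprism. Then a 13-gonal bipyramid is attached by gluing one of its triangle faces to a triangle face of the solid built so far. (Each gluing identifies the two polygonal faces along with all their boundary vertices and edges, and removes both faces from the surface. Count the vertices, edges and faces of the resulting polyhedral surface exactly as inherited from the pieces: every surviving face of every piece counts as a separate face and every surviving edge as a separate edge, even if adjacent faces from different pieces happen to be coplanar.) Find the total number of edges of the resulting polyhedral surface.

A 14-gonal antiprism: V=28, E=56, F=30.
Attach a 13-gonal bipyramid (V=15, E=39, F=26) along a 3-gon: merge 3 vertices and 3 edges, delete both glued faces → V=40, E=92, F=54.
Check: V − E + F = 40 − 92 + 54 = 2.

92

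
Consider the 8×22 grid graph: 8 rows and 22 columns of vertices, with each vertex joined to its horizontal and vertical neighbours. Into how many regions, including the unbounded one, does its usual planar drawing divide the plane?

The grid has V = 8·22 = 176 vertices and E = 8·21 + 22·7 = 322 edges.
F = 2 − V + E = 2 − 176 + 322 = 148.

148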